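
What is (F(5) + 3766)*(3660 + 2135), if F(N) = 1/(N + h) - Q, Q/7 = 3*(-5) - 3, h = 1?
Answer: 135330635/6 ≈ 2.2555e+7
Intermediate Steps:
Q = -126 (Q = 7*(3*(-5) - 3) = 7*(-15 - 3) = 7*(-18) = -126)
F(N) = 126 + 1/(1 + N) (F(N) = 1/(N + 1) - 1*(-126) = 1/(1 + N) + 126 = 126 + 1/(1 + N))
(F(5) + 3766)*(3660 + 2135) = ((127 + 126*5)/(1 + 5) + 3766)*(3660 + 2135) = ((127 + 630)/6 + 3766)*5795 = ((⅙)*757 + 3766)*5795 = (757/6 + 3766)*5795 = (23353/6)*5795 = 135330635/6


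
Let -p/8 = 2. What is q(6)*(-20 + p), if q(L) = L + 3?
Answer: -324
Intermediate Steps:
q(L) = 3 + L
p = -16 (p = -8*2 = -16)
q(6)*(-20 + p) = (3 + 6)*(-20 - 16) = 9*(-36) = -324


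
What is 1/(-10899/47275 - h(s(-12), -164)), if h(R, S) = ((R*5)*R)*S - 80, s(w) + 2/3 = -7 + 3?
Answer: 425475/7631977909 ≈ 5.5749e-5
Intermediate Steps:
s(w) = -14/3 (s(w) = -2/3 + (-7 + 3) = -2/3 - 4 = -14/3)
h(R, S) = -80 + 5*S*R**2 (h(R, S) = ((5*R)*R)*S - 80 = (5*R**2)*S - 80 = 5*S*R**2 - 80 = -80 + 5*S*R**2)
1/(-10899/47275 - h(s(-12), -164)) = 1/(-10899/47275 - (-80 + 5*(-164)*(-14/3)**2)) = 1/(-10899*1/47275 - (-80 + 5*(-164)*(196/9))) = 1/(-10899/47275 - (-80 - 160720/9)) = 1/(-10899/47275 - 1*(-161440/9)) = 1/(-10899/47275 + 161440/9) = 1/(7631977909/425475) = 425475/7631977909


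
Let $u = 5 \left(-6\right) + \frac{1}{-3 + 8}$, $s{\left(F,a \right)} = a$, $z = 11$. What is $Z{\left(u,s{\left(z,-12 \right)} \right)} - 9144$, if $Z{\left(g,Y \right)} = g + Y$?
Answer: $- \frac{45929}{5} \approx -9185.8$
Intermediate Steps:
$u = - \frac{149}{5}$ ($u = -30 + \frac{1}{5} = - \frac{149}{5} \approx -29.8$)
$Z{\left(g,Y \right)} = Y + g$
$Z{\left(u,s{\left(z,-12 \right)} \right)} - 9144 = \left(-12 - \frac{149}{5}\right) - 9144 = - \frac{209}{5} - 9144 = - \frac{45929}{5}$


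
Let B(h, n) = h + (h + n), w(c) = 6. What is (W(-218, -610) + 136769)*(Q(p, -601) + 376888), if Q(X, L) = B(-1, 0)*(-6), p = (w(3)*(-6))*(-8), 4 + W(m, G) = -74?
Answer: 51518837900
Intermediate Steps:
W(m, G) = -78 (W(m, G) = -4 - 74 = -78)
B(h, n) = n + 2*h
p = 288 (p = (6*(-6))*(-8) = -36*(-8) = 288)
Q(X, L) = 12 (Q(X, L) = (0 + 2*(-1))*(-6) = (0 - 2)*(-6) = -2*(-6) = 12)
(W(-218, -610) + 136769)*(Q(p, -601) + 376888) = (-78 + 136769)*(12 + 376888) = 136691*376900 = 51518837900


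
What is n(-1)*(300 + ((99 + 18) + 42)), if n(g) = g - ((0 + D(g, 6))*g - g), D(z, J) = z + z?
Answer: -1836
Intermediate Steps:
D(z, J) = 2*z
n(g) = -2*g**2 + 2*g (n(g) = g - ((0 + 2*g)*g - g) = g - ((2*g)*g - g) = g - (2*g**2 - g) = g - (-g + 2*g**2) = g + (g - 2*g**2) = -2*g**2 + 2*g)
n(-1)*(300 + ((99 + 18) + 42)) = (2*(-1)*(1 - 1*(-1)))*(300 + ((99 + 18) + 42)) = (2*(-1)*(1 + 1))*(300 + (117 + 42)) = (2*(-1)*2)*(300 + 159) = -4*459 = -1836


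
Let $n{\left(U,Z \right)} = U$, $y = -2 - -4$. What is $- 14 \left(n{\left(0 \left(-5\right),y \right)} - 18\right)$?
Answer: $252$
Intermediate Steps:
$y = 2$ ($y = -2 + 4 = 2$)
$- 14 \left(n{\left(0 \left(-5\right),y \right)} - 18\right) = - 14 \left(0 \left(-5\right) - 18\right) = - 14 \left(0 - 18\right) = \left(-14\right) \left(-18\right) = 252$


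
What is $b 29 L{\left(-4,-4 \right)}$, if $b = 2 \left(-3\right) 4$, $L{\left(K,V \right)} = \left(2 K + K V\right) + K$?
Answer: $-2784$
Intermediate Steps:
$L{\left(K,V \right)} = 3 K + K V$
$b = -24$ ($b = \left(-6\right) 4 = -24$)
$b 29 L{\left(-4,-4 \right)} = \left(-24\right) 29 \left(- 4 \left(3 - 4\right)\right) = - 696 \left(\left(-4\right) \left(-1\right)\right) = \left(-696\right) 4 = -2784$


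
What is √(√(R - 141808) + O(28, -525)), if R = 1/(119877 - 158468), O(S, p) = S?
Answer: √(41699427868 + 38591*I*√211189731006639)/38591 ≈ 14.241 + 13.221*I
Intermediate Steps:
R = -1/38591 (R = 1/(-38591) = -1/38591 ≈ -2.5913e-5)
√(√(R - 141808) + O(28, -525)) = √(√(-1/38591 - 141808) + 28) = √(√(-5472512529/38591) + 28) = √(I*√211189731006639/38591 + 28) = √(28 + I*√211189731006639/38591)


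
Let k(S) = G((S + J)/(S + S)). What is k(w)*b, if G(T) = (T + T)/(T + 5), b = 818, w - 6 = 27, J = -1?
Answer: 26176/181 ≈ 144.62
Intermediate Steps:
w = 33 (w = 6 + 27 = 33)
G(T) = 2*T/(5 + T) (G(T) = (2*T)/(5 + T) = 2*T/(5 + T))
k(S) = (-1 + S)/(S*(5 + (-1 + S)/(2*S))) (k(S) = 2*((S - 1)/(S + S))/(5 + (S - 1)/(S + S)) = 2*((-1 + S)/((2*S)))/(5 + (-1 + S)/((2*S))) = 2*((-1 + S)*(1/(2*S)))/(5 + (-1 + S)*(1/(2*S))) = 2*((-1 + S)/(2*S))/(5 + (-1 + S)/(2*S)) = (-1 + S)/(S*(5 + (-1 + S)/(2*S))))
k(w)*b = (2*(-1 + 33)/(-1 + 11*33))*818 = (2*32/(-1 + 363))*818 = (2*32/362)*818 = (2*(1/362)*32)*818 = (32/181)*818 = 26176/181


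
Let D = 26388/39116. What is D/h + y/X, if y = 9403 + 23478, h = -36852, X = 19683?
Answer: 3949794601999/2364425020188 ≈ 1.6705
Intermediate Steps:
y = 32881
D = 6597/9779 (D = 26388*(1/39116) = 6597/9779 ≈ 0.67461)
D/h + y/X = (6597/9779)/(-36852) + 32881/19683 = (6597/9779)*(-1/36852) + 32881*(1/19683) = -2199/120125236 + 32881/19683 = 3949794601999/2364425020188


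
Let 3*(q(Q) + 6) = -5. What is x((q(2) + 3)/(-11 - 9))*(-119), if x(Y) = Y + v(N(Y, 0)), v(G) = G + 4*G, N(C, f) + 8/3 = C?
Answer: 21301/15 ≈ 1420.1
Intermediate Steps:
N(C, f) = -8/3 + C
v(G) = 5*G
q(Q) = -23/3 (q(Q) = -6 + (⅓)*(-5) = -6 - 5/3 = -23/3)
x(Y) = -40/3 + 6*Y (x(Y) = Y + 5*(-8/3 + Y) = Y + (-40/3 + 5*Y) = -40/3 + 6*Y)
x((q(2) + 3)/(-11 - 9))*(-119) = (-40/3 + 6*((-23/3 + 3)/(-11 - 9)))*(-119) = (-40/3 + 6*(-14/3/(-20)))*(-119) = (-40/3 + 6*(-14/3*(-1/20)))*(-119) = (-40/3 + 6*(7/30))*(-119) = (-40/3 + 7/5)*(-119) = -179/15*(-119) = 21301/15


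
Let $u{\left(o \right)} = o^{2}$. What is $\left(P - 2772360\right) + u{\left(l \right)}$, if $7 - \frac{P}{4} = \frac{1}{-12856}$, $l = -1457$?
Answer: $- \frac{2087438361}{3214} \approx -6.4948 \cdot 10^{5}$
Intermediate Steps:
$P = \frac{89993}{3214}$ ($P = 28 - \frac{4}{-12856} = 28 - - \frac{1}{3214} = 28 + \frac{1}{3214} = \frac{89993}{3214} \approx 28.0$)
$\left(P - 2772360\right) + u{\left(l \right)} = \left(\frac{89993}{3214} - 2772360\right) + \left(-1457\right)^{2} = \left(\frac{89993}{3214} - 2772360\right) + 2122849 = - \frac{8910275047}{3214} + 2122849 = - \frac{2087438361}{3214}$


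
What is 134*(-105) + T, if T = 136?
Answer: -13934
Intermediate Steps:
134*(-105) + T = 134*(-105) + 136 = -14070 + 136 = -13934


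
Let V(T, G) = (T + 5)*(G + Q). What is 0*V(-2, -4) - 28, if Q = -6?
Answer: -28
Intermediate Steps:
V(T, G) = (-6 + G)*(5 + T) (V(T, G) = (T + 5)*(G - 6) = (5 + T)*(-6 + G) = (-6 + G)*(5 + T))
0*V(-2, -4) - 28 = 0*(-30 - 6*(-2) + 5*(-4) - 4*(-2)) - 28 = 0*(-30 + 12 - 20 + 8) - 28 = 0*(-30) - 28 = 0 - 28 = -28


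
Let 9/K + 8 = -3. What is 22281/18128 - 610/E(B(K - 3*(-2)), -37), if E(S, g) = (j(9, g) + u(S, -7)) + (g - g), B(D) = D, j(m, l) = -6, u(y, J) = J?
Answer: 11347733/235664 ≈ 48.152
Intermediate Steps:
K = -9/11 (K = 9/(-8 - 3) = 9/(-11) = 9*(-1/11) = -9/11 ≈ -0.81818)
E(S, g) = -13 (E(S, g) = (-6 - 7) + (g - g) = -13 + 0 = -13)
22281/18128 - 610/E(B(K - 3*(-2)), -37) = 22281/18128 - 610/(-13) = 22281*(1/18128) - 610*(-1/13) = 22281/18128 + 610/13 = 11347733/235664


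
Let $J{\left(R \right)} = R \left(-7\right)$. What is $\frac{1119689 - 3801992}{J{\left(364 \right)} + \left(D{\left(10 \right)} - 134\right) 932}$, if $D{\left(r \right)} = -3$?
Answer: $\frac{2682303}{130232} \approx 20.596$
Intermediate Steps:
$J{\left(R \right)} = - 7 R$
$\frac{1119689 - 3801992}{J{\left(364 \right)} + \left(D{\left(10 \right)} - 134\right) 932} = \frac{1119689 - 3801992}{\left(-7\right) 364 + \left(-3 - 134\right) 932} = - \frac{2682303}{-2548 - 127684} = - \frac{2682303}{-130232} = \left(-2682303\right) \left(- \frac{1}{130232}\right) = \frac{2682303}{130232}$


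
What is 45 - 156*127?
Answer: -19767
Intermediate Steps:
45 - 156*127 = 45 - 19812 = -19767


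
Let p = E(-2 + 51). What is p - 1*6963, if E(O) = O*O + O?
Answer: -4513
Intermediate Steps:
E(O) = O + O² (E(O) = O² + O = O + O²)
p = 2450 (p = (-2 + 51)*(1 + (-2 + 51)) = 49*(1 + 49) = 49*50 = 2450)
p - 1*6963 = 2450 - 1*6963 = 2450 - 6963 = -4513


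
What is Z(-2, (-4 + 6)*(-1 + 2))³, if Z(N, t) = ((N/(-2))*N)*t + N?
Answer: -216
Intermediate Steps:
Z(N, t) = N - t*N²/2 (Z(N, t) = ((N*(-½))*N)*t + N = ((-N/2)*N)*t + N = (-N²/2)*t + N = -t*N²/2 + N = N - t*N²/2)
Z(-2, (-4 + 6)*(-1 + 2))³ = ((½)*(-2)*(2 - 1*(-2)*(-4 + 6)*(-1 + 2)))³ = ((½)*(-2)*(2 - 1*(-2)*2*1))³ = ((½)*(-2)*(2 - 1*(-2)*2))³ = ((½)*(-2)*(2 + 4))³ = ((½)*(-2)*6)³ = (-6)³ = -216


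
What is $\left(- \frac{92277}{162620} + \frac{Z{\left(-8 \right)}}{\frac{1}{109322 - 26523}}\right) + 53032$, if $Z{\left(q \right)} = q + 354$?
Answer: $\frac{4667435561043}{162620} \approx 2.8701 \cdot 10^{7}$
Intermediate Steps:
$Z{\left(q \right)} = 354 + q$
$\left(- \frac{92277}{162620} + \frac{Z{\left(-8 \right)}}{\frac{1}{109322 - 26523}}\right) + 53032 = \left(- \frac{92277}{162620} + \frac{354 - 8}{\frac{1}{109322 - 26523}}\right) + 53032 = \left(\left(-92277\right) \frac{1}{162620} + \frac{346}{\frac{1}{82799}}\right) + 53032 = \left(- \frac{92277}{162620} + 346 \frac{1}{\frac{1}{82799}}\right) + 53032 = \left(- \frac{92277}{162620} + 346 \cdot 82799\right) + 53032 = \left(- \frac{92277}{162620} + 28648454\right) + 53032 = \frac{4658811497203}{162620} + 53032 = \frac{4667435561043}{162620}$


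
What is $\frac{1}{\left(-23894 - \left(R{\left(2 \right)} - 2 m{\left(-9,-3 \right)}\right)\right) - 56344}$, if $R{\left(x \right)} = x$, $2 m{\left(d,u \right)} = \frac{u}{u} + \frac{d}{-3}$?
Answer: $- \frac{1}{80236} \approx -1.2463 \cdot 10^{-5}$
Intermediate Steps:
$m{\left(d,u \right)} = \frac{1}{2} - \frac{d}{6}$ ($m{\left(d,u \right)} = \frac{\frac{u}{u} + \frac{d}{-3}}{2} = \frac{1 + d \left(- \frac{1}{3}\right)}{2} = \frac{1 - \frac{d}{3}}{2} = \frac{1}{2} - \frac{d}{6}$)
$\frac{1}{\left(-23894 - \left(R{\left(2 \right)} - 2 m{\left(-9,-3 \right)}\right)\right) - 56344} = \frac{1}{\left(-23894 - \left(2 - 2 \left(\frac{1}{2} - - \frac{3}{2}\right)\right)\right) - 56344} = \frac{1}{\left(-23894 - \left(2 - 2 \left(\frac{1}{2} + \frac{3}{2}\right)\right)\right) - 56344} = \frac{1}{\left(-23894 - \left(2 - 4\right)\right) - 56344} = \frac{1}{\left(-23894 - -2\right) - 56344} = \frac{1}{\left(-23894 + 2\right) - 56344} = \frac{1}{-23892 - 56344} = \frac{1}{-80236} = - \frac{1}{80236}$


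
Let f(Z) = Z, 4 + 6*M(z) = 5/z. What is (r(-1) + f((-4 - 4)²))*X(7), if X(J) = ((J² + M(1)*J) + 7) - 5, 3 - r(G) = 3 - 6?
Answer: 10955/3 ≈ 3651.7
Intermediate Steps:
M(z) = -⅔ + 5/(6*z) (M(z) = -⅔ + (5/z)/6 = -⅔ + 5/(6*z))
r(G) = 6 (r(G) = 3 - (3 - 6) = 3 - 1*(-3) = 3 + 3 = 6)
X(J) = 2 + J² + J/6 (X(J) = ((J² + ((⅙)*(5 - 4*1)/1)*J) + 7) - 5 = ((J² + ((⅙)*1*(5 - 4))*J) + 7) - 5 = ((J² + ((⅙)*1*1)*J) + 7) - 5 = ((J² + J/6) + 7) - 5 = (7 + J² + J/6) - 5 = 2 + J² + J/6)
(r(-1) + f((-4 - 4)²))*X(7) = (6 + (-4 - 4)²)*(2 + 7² + (⅙)*7) = (6 + (-8)²)*(2 + 49 + 7/6) = (6 + 64)*(313/6) = 70*(313/6) = 10955/3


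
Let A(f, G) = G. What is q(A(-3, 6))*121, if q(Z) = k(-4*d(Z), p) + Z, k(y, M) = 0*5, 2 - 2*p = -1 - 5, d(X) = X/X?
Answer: 726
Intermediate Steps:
d(X) = 1
p = 4 (p = 1 - (-1 - 5)/2 = 1 - ½*(-6) = 1 + 3 = 4)
k(y, M) = 0
q(Z) = Z (q(Z) = 0 + Z = Z)
q(A(-3, 6))*121 = 6*121 = 726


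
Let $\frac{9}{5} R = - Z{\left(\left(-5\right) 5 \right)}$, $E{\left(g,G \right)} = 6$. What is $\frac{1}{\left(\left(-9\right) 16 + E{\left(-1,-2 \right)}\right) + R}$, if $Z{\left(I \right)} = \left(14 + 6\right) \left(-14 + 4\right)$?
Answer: $- \frac{9}{242} \approx -0.03719$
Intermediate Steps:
$Z{\left(I \right)} = -200$ ($Z{\left(I \right)} = 20 \left(-10\right) = -200$)
$R = \frac{1000}{9}$ ($R = \frac{5 \left(\left(-1\right) \left(-200\right)\right)}{9} = \frac{5}{9} \cdot 200 = \frac{1000}{9} \approx 111.11$)
$\frac{1}{\left(\left(-9\right) 16 + E{\left(-1,-2 \right)}\right) + R} = \frac{1}{\left(\left(-9\right) 16 + 6\right) + \frac{1000}{9}} = \frac{1}{\left(-144 + 6\right) + \frac{1000}{9}} = \frac{1}{-138 + \frac{1000}{9}} = \frac{1}{- \frac{242}{9}} = - \frac{9}{242}$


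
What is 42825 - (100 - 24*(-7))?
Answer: 42557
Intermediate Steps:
42825 - (100 - 24*(-7)) = 42825 - (100 + 168) = 42825 - 1*268 = 42825 - 268 = 42557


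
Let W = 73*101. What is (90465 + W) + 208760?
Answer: 306598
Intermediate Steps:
W = 7373
(90465 + W) + 208760 = (90465 + 7373) + 208760 = 97838 + 208760 = 306598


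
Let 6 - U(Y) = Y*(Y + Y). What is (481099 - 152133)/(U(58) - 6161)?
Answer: -328966/12883 ≈ -25.535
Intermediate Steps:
U(Y) = 6 - 2*Y² (U(Y) = 6 - Y*(Y + Y) = 6 - Y*2*Y = 6 - 2*Y²)
(481099 - 152133)/(U(58) - 6161) = (481099 - 152133)/((6 - 2*58²) - 6161) = 328966/((6 - 2*3364) - 6161) = 328966/((6 - 6728) - 6161) = 328966/(-6722 - 6161) = 328966/(-12883) = 328966*(-1/12883) = -328966/12883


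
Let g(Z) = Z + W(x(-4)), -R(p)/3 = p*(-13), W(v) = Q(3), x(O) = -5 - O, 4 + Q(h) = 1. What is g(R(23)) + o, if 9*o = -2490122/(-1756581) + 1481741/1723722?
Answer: 8123011676161259/9083571943446 ≈ 894.25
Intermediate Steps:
Q(h) = -3 (Q(h) = -4 + 1 = -3)
W(v) = -3
R(p) = 39*p (R(p) = -3*p*(-13) = -(-39)*p = 39*p)
o = 2298358720535/9083571943446 (o = (-2490122/(-1756581) + 1481741/1723722)/9 = (-2490122*(-1/1756581) + 1481741*(1/1723722))/9 = (2490122/1756581 + 1481741/1723722)/9 = (⅑)*(2298358720535/1009285771494) = 2298358720535/9083571943446 ≈ 0.25302)
g(Z) = -3 + Z (g(Z) = Z - 3 = -3 + Z)
g(R(23)) + o = (-3 + 39*23) + 2298358720535/9083571943446 = (-3 + 897) + 2298358720535/9083571943446 = 894 + 2298358720535/9083571943446 = 8123011676161259/9083571943446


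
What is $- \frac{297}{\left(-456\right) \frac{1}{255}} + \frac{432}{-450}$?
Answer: $\frac{627477}{3800} \approx 165.13$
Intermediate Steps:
$- \frac{297}{\left(-456\right) \frac{1}{255}} + \frac{432}{-450} = - \frac{297}{\left(-456\right) \frac{1}{255}} + 432 \left(- \frac{1}{450}\right) = - \frac{297}{- \frac{152}{85}} - \frac{24}{25} = \left(-297\right) \left(- \frac{85}{152}\right) - \frac{24}{25} = \frac{25245}{152} - \frac{24}{25} = \frac{627477}{3800}$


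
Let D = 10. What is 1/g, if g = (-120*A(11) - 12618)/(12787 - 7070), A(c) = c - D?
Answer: -5717/12738 ≈ -0.44881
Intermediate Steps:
A(c) = -10 + c (A(c) = c - 1*10 = c - 10 = -10 + c)
g = -12738/5717 (g = (-120*(-10 + 11) - 12618)/(12787 - 7070) = (-120*1 - 12618)/5717 = (-120 - 12618)*(1/5717) = -12738*1/5717 = -12738/5717 ≈ -2.2281)
1/g = 1/(-12738/5717) = -5717/12738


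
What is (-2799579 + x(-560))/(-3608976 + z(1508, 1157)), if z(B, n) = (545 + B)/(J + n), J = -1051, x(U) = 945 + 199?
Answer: 296634110/382549403 ≈ 0.77541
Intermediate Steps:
x(U) = 1144
z(B, n) = (545 + B)/(-1051 + n)
(-2799579 + x(-560))/(-3608976 + z(1508, 1157)) = (-2799579 + 1144)/(-3608976 + (545 + 1508)/(-1051 + 1157)) = -2798435/(-3608976 + 2053/106) = -2798435/(-382549403/106) = -2798435*(-106/382549403) = 296634110/382549403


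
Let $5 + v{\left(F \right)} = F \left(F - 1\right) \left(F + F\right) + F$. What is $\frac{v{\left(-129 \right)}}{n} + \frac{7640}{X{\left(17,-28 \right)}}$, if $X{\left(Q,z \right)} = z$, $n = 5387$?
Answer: $- \frac{40576728}{37709} \approx -1076.0$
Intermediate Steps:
$v{\left(F \right)} = -5 + F + 2 F^{2} \left(-1 + F\right)$ ($v{\left(F \right)} = -5 + \left(F \left(F - 1\right) \left(F + F\right) + F\right) = -5 + \left(F \left(-1 + F\right) 2 F + F\right) = -5 + \left(F 2 F \left(-1 + F\right) + F\right) = -5 + \left(2 F^{2} \left(-1 + F\right) + F\right) = -5 + \left(F + 2 F^{2} \left(-1 + F\right)\right) = -5 + F + 2 F^{2} \left(-1 + F\right)$)
$\frac{v{\left(-129 \right)}}{n} + \frac{7640}{X{\left(17,-28 \right)}} = \frac{-5 - 129 - 2 \left(-129\right)^{2} + 2 \left(-129\right)^{3}}{5387} + \frac{7640}{-28} = \left(-5 - 129 - 33282 + 2 \left(-2146689\right)\right) \frac{1}{5387} + 7640 \left(- \frac{1}{28}\right) = \left(-5 - 129 - 33282 - 4293378\right) \frac{1}{5387} - \frac{1910}{7} = \left(-4326794\right) \frac{1}{5387} - \frac{1910}{7} = - \frac{4326794}{5387} - \frac{1910}{7} = - \frac{40576728}{37709}$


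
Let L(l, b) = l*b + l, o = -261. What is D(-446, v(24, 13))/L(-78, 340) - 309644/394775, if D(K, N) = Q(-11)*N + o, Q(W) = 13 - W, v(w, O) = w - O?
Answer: -2745698479/3500075150 ≈ -0.78447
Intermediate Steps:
L(l, b) = l + b*l (L(l, b) = b*l + l = l + b*l)
D(K, N) = -261 + 24*N (D(K, N) = (13 - 1*(-11))*N - 261 = (13 + 11)*N - 261 = 24*N - 261 = -261 + 24*N)
D(-446, v(24, 13))/L(-78, 340) - 309644/394775 = (-261 + 24*(24 - 1*13))/((-78*(1 + 340))) - 309644/394775 = (-261 + 24*(24 - 13))/((-78*341)) - 309644*1/394775 = (-261 + 24*11)/(-26598) - 309644/394775 = (-261 + 264)*(-1/26598) - 309644/394775 = 3*(-1/26598) - 309644/394775 = -1/8866 - 309644/394775 = -2745698479/3500075150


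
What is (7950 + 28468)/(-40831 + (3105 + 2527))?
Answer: -36418/35199 ≈ -1.0346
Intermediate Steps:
(7950 + 28468)/(-40831 + (3105 + 2527)) = 36418/(-40831 + 5632) = 36418/(-35199) = 36418*(-1/35199) = -36418/35199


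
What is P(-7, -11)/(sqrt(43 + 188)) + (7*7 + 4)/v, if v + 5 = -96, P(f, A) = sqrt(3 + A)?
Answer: -53/101 + 2*I*sqrt(462)/231 ≈ -0.52475 + 0.1861*I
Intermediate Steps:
v = -101 (v = -5 - 96 = -101)
P(-7, -11)/(sqrt(43 + 188)) + (7*7 + 4)/v = sqrt(3 - 11)/(sqrt(43 + 188)) + (7*7 + 4)/(-101) = sqrt(-8)/(sqrt(231)) + (49 + 4)*(-1/101) = (2*I*sqrt(2))*(sqrt(231)/231) + 53*(-1/101) = 2*I*sqrt(462)/231 - 53/101 = -53/101 + 2*I*sqrt(462)/231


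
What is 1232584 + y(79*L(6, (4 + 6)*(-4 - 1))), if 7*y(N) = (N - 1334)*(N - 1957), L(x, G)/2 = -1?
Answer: 11783668/7 ≈ 1.6834e+6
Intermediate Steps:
L(x, G) = -2 (L(x, G) = 2*(-1) = -2)
y(N) = (-1957 + N)*(-1334 + N)/7 (y(N) = ((N - 1334)*(N - 1957))/7 = ((-1334 + N)*(-1957 + N))/7 = ((-1957 + N)*(-1334 + N))/7 = (-1957 + N)*(-1334 + N)/7)
1232584 + y(79*L(6, (4 + 6)*(-4 - 1))) = 1232584 + (2610638/7 - 259989*(-2)/7 + (79*(-2))**2/7) = 1232584 + (2610638/7 - 3291/7*(-158) + (1/7)*(-158)**2) = 1232584 + (2610638/7 + 519978/7 + (1/7)*24964) = 1232584 + (2610638/7 + 519978/7 + 24964/7) = 1232584 + 3155580/7 = 11783668/7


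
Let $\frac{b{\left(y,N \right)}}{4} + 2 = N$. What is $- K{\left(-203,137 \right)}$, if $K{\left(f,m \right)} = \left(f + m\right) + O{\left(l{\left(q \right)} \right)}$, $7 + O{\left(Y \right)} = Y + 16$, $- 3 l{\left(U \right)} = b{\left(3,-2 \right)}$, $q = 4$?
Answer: $\frac{155}{3} \approx 51.667$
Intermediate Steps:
$b{\left(y,N \right)} = -8 + 4 N$
$l{\left(U \right)} = \frac{16}{3}$ ($l{\left(U \right)} = - \frac{-8 + 4 \left(-2\right)}{3} = - \frac{-8 - 8}{3} = \left(- \frac{1}{3}\right) \left(-16\right) = \frac{16}{3}$)
$O{\left(Y \right)} = 9 + Y$ ($O{\left(Y \right)} = -7 + \left(Y + 16\right) = -7 + \left(16 + Y\right) = 9 + Y$)
$K{\left(f,m \right)} = \frac{43}{3} + f + m$ ($K{\left(f,m \right)} = \left(f + m\right) + \left(9 + \frac{16}{3}\right) = \left(f + m\right) + \frac{43}{3} = \frac{43}{3} + f + m$)
$- K{\left(-203,137 \right)} = - (\frac{43}{3} - 203 + 137) = \left(-1\right) \left(- \frac{155}{3}\right) = \frac{155}{3}$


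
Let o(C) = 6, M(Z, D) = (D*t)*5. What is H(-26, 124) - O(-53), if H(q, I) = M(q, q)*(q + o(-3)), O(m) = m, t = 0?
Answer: 53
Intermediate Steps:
M(Z, D) = 0 (M(Z, D) = (D*0)*5 = 0*5 = 0)
H(q, I) = 0 (H(q, I) = 0*(q + 6) = 0*(6 + q) = 0)
H(-26, 124) - O(-53) = 0 - 1*(-53) = 0 + 53 = 53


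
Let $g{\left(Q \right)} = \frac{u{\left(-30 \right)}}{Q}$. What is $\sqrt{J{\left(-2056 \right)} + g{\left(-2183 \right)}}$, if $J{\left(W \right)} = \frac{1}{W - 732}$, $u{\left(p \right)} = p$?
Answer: $\frac{\sqrt{123940979807}}{3043102} \approx 0.11569$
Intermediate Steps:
$J{\left(W \right)} = \frac{1}{-732 + W}$
$g{\left(Q \right)} = - \frac{30}{Q}$
$\sqrt{J{\left(-2056 \right)} + g{\left(-2183 \right)}} = \sqrt{\frac{1}{-732 - 2056} - \frac{30}{-2183}} = \sqrt{\frac{1}{-2788} - - \frac{30}{2183}} = \sqrt{- \frac{1}{2788} + \frac{30}{2183}} = \sqrt{\frac{81457}{6086204}} = \frac{\sqrt{123940979807}}{3043102}$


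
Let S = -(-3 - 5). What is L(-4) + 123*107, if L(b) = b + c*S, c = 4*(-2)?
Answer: 13093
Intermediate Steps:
c = -8
S = 8 (S = -1*(-8) = 8)
L(b) = -64 + b (L(b) = b - 8*8 = b - 64 = -64 + b)
L(-4) + 123*107 = (-64 - 4) + 123*107 = -68 + 13161 = 13093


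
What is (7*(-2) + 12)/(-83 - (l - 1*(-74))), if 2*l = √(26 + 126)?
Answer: 314/24611 - 2*√38/24611 ≈ 0.012258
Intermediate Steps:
l = √38 (l = √(26 + 126)/2 = √152/2 = (2*√38)/2 = √38 ≈ 6.1644)
(7*(-2) + 12)/(-83 - (l - 1*(-74))) = (7*(-2) + 12)/(-83 - (√38 - 1*(-74))) = (-14 + 12)/(-83 - (√38 + 74)) = -2/(-83 - (74 + √38)) = -2/(-83 + (-74 - √38)) = -2/(-157 - √38)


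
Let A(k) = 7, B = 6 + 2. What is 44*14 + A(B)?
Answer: 623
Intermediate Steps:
B = 8
44*14 + A(B) = 44*14 + 7 = 616 + 7 = 623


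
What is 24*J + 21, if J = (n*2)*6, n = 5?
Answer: 1461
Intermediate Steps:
J = 60 (J = (5*2)*6 = 10*6 = 60)
24*J + 21 = 24*60 + 21 = 1440 + 21 = 1461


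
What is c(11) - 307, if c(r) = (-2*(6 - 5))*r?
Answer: -329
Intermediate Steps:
c(r) = -2*r (c(r) = (-2*1)*r = -2*r)
c(11) - 307 = -2*11 - 307 = -22 - 307 = -329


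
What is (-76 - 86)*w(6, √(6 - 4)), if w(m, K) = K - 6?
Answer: 972 - 162*√2 ≈ 742.90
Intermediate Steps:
w(m, K) = -6 + K
(-76 - 86)*w(6, √(6 - 4)) = (-76 - 86)*(-6 + √(6 - 4)) = -162*(-6 + √2) = 972 - 162*√2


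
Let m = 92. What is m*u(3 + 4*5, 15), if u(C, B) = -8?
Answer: -736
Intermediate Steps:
m*u(3 + 4*5, 15) = 92*(-8) = -736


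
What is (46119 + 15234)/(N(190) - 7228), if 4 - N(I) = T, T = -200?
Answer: -61353/7024 ≈ -8.7348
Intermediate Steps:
N(I) = 204 (N(I) = 4 - 1*(-200) = 4 + 200 = 204)
(46119 + 15234)/(N(190) - 7228) = (46119 + 15234)/(204 - 7228) = 61353/(-7024) = 61353*(-1/7024) = -61353/7024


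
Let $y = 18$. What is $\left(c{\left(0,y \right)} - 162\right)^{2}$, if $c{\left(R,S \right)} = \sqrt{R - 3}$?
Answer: $\left(162 - i \sqrt{3}\right)^{2} \approx 26241.0 - 561.18 i$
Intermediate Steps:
$c{\left(R,S \right)} = \sqrt{-3 + R}$
$\left(c{\left(0,y \right)} - 162\right)^{2} = \left(\sqrt{-3 + 0} - 162\right)^{2} = \left(\sqrt{-3} + \left(-168 + 6\right)\right)^{2} = \left(i \sqrt{3} - 162\right)^{2} = \left(-162 + i \sqrt{3}\right)^{2}$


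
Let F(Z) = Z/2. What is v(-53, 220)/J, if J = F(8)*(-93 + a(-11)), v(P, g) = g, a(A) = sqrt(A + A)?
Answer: -5115/8671 - 55*I*sqrt(22)/8671 ≈ -0.5899 - 0.029751*I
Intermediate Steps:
a(A) = sqrt(2)*sqrt(A) (a(A) = sqrt(2*A) = sqrt(2)*sqrt(A))
F(Z) = Z/2 (F(Z) = Z*(1/2) = Z/2)
J = -372 + 4*I*sqrt(22) (J = ((1/2)*8)*(-93 + sqrt(2)*sqrt(-11)) = 4*(-93 + sqrt(2)*(I*sqrt(11))) = 4*(-93 + I*sqrt(22)) = -372 + 4*I*sqrt(22) ≈ -372.0 + 18.762*I)
v(-53, 220)/J = 220/(-372 + 4*I*sqrt(22))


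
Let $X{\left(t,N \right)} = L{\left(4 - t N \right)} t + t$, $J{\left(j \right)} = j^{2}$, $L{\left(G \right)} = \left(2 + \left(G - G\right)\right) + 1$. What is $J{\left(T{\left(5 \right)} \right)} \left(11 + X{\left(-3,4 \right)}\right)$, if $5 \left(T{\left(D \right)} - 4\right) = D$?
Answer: $-25$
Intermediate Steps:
$T{\left(D \right)} = 4 + \frac{D}{5}$
$L{\left(G \right)} = 3$ ($L{\left(G \right)} = \left(2 + 0\right) + 1 = 2 + 1 = 3$)
$X{\left(t,N \right)} = 4 t$ ($X{\left(t,N \right)} = 3 t + t = 4 t$)
$J{\left(T{\left(5 \right)} \right)} \left(11 + X{\left(-3,4 \right)}\right) = \left(4 + \frac{1}{5} \cdot 5\right)^{2} \left(11 + 4 \left(-3\right)\right) = \left(4 + 1\right)^{2} \left(11 - 12\right) = 5^{2} \left(-1\right) = 25 \left(-1\right) = -25$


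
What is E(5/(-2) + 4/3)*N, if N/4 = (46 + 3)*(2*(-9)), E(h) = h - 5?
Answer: 21756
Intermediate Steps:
E(h) = -5 + h
N = -3528 (N = 4*((46 + 3)*(2*(-9))) = 4*(49*(-18)) = 4*(-882) = -3528)
E(5/(-2) + 4/3)*N = (-5 + (5/(-2) + 4/3))*(-3528) = (-5 + (5*(-½) + 4*(⅓)))*(-3528) = (-5 + (-5/2 + 4/3))*(-3528) = (-5 - 7/6)*(-3528) = -37/6*(-3528) = 21756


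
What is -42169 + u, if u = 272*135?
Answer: -5449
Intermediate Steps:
u = 36720
-42169 + u = -42169 + 36720 = -5449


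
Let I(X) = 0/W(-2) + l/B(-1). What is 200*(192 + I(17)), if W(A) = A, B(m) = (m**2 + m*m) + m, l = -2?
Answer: 38000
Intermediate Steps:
B(m) = m + 2*m**2 (B(m) = (m**2 + m**2) + m = 2*m**2 + m = m + 2*m**2)
I(X) = -2 (I(X) = 0/(-2) - 2*(-1/(1 + 2*(-1))) = 0*(-1/2) - 2*(-1/(1 - 2)) = 0 - 2/((-1*(-1))) = 0 - 2/1 = 0 - 2*1 = 0 - 2 = -2)
200*(192 + I(17)) = 200*(192 - 2) = 200*190 = 38000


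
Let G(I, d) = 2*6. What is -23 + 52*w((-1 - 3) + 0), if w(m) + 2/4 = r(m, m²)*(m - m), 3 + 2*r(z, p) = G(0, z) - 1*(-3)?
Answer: -49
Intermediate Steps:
G(I, d) = 12
r(z, p) = 6 (r(z, p) = -3/2 + (12 - 1*(-3))/2 = -3/2 + (12 + 3)/2 = -3/2 + (½)*15 = -3/2 + 15/2 = 6)
w(m) = -½ (w(m) = -½ + 6*(m - m) = -½ + 6*0 = -½ + 0 = -½)
-23 + 52*w((-1 - 3) + 0) = -23 + 52*(-½) = -23 - 26 = -49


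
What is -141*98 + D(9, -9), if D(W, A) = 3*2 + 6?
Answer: -13806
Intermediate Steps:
D(W, A) = 12 (D(W, A) = 6 + 6 = 12)
-141*98 + D(9, -9) = -141*98 + 12 = -13818 + 12 = -13806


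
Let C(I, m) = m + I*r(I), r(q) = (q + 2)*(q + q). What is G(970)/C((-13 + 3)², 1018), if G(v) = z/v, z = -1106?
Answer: -79/141413390 ≈ -5.5865e-7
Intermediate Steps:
G(v) = -1106/v
r(q) = 2*q*(2 + q) (r(q) = (2 + q)*(2*q) = 2*q*(2 + q))
C(I, m) = m + 2*I²*(2 + I) (C(I, m) = m + I*(2*I*(2 + I)) = m + 2*I²*(2 + I))
G(970)/C((-13 + 3)², 1018) = (-1106/970)/(1018 + 2*((-13 + 3)²)²*(2 + (-13 + 3)²)) = (-1106*1/970)/(1018 + 2*((-10)²)²*(2 + (-10)²)) = -553/(485*(1018 + 2*100²*(2 + 100))) = -553/(485*(1018 + 2*10000*102)) = -553/(485*(1018 + 2040000)) = -553/485/2041018 = -553/485*1/2041018 = -79/141413390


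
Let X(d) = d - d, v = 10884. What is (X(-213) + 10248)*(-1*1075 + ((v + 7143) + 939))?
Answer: 183346968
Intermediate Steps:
X(d) = 0
(X(-213) + 10248)*(-1*1075 + ((v + 7143) + 939)) = (0 + 10248)*(-1*1075 + ((10884 + 7143) + 939)) = 10248*(-1075 + (18027 + 939)) = 10248*(-1075 + 18966) = 10248*17891 = 183346968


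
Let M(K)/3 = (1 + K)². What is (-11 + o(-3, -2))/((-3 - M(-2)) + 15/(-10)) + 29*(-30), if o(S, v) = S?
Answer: -13022/15 ≈ -868.13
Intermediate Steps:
M(K) = 3*(1 + K)²
(-11 + o(-3, -2))/((-3 - M(-2)) + 15/(-10)) + 29*(-30) = (-11 - 3)/((-3 - 3*(1 - 2)²) + 15/(-10)) + 29*(-30) = -14/((-3 - 3*(-1)²) + 15*(-⅒)) - 870 = -14/((-3 - 3) - 3/2) - 870 = -14/(-6 - 3/2) - 870 = -14/(-15/2) - 870 = -14*(-2/15) - 870 = 28/15 - 870 = -13022/15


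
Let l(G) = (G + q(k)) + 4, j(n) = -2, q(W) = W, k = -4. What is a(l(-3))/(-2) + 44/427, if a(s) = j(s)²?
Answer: -810/427 ≈ -1.8970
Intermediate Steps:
l(G) = G (l(G) = (G - 4) + 4 = (-4 + G) + 4 = G)
a(s) = 4 (a(s) = (-2)² = 4)
a(l(-3))/(-2) + 44/427 = 4/(-2) + 44/427 = 4*(-½) + 44*(1/427) = -2 + 44/427 = -810/427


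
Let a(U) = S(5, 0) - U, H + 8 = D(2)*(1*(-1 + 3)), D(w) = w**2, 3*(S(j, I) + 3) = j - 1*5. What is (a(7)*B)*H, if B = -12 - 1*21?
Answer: 0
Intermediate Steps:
B = -33 (B = -12 - 21 = -33)
S(j, I) = -14/3 + j/3 (S(j, I) = -3 + (j - 1*5)/3 = -3 + (j - 5)/3 = -3 + (-5 + j)/3 = -3 + (-5/3 + j/3) = -14/3 + j/3)
H = 0 (H = -8 + 2**2*(1*(-1 + 3)) = -8 + 4*(1*2) = -8 + 4*2 = -8 + 8 = 0)
a(U) = -3 - U (a(U) = (-14/3 + (1/3)*5) - U = (-14/3 + 5/3) - U = -3 - U)
(a(7)*B)*H = ((-3 - 1*7)*(-33))*0 = ((-3 - 7)*(-33))*0 = -10*(-33)*0 = 330*0 = 0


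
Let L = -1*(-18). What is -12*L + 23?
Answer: -193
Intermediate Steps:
L = 18
-12*L + 23 = -12*18 + 23 = -216 + 23 = -193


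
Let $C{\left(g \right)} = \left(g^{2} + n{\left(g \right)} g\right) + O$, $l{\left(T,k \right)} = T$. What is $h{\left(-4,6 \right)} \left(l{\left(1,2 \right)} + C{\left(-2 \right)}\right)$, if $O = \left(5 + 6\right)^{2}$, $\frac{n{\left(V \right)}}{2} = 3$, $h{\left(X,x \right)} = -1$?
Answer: $-114$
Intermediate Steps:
$n{\left(V \right)} = 6$ ($n{\left(V \right)} = 2 \cdot 3 = 6$)
$O = 121$ ($O = 11^{2} = 121$)
$C{\left(g \right)} = 121 + g^{2} + 6 g$ ($C{\left(g \right)} = \left(g^{2} + 6 g\right) + 121 = 121 + g^{2} + 6 g$)
$h{\left(-4,6 \right)} \left(l{\left(1,2 \right)} + C{\left(-2 \right)}\right) = - (1 + \left(121 + \left(-2\right)^{2} + 6 \left(-2\right)\right)) = - (1 + \left(121 + 4 - 12\right)) = - (1 + 113) = \left(-1\right) 114 = -114$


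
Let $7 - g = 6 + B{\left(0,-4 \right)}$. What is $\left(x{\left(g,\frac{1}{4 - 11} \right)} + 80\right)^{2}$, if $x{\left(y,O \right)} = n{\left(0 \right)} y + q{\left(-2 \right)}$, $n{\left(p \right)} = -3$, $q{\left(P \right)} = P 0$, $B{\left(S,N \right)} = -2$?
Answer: $5041$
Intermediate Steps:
$q{\left(P \right)} = 0$
$g = 3$ ($g = 7 - \left(6 - 2\right) = 7 - 4 = 3$)
$x{\left(y,O \right)} = - 3 y$ ($x{\left(y,O \right)} = - 3 y + 0 = - 3 y$)
$\left(x{\left(g,\frac{1}{4 - 11} \right)} + 80\right)^{2} = \left(\left(-3\right) 3 + 80\right)^{2} = \left(-9 + 80\right)^{2} = 71^{2} = 5041$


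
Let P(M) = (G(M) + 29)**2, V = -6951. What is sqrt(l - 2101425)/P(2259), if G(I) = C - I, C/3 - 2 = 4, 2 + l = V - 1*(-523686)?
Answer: I*sqrt(396173)/2446472 ≈ 0.00025728*I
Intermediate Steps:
l = 516733 (l = -2 + (-6951 - 1*(-523686)) = -2 + (-6951 + 523686) = -2 + 516735 = 516733)
C = 18 (C = 6 + 3*4 = 6 + 12 = 18)
G(I) = 18 - I
P(M) = (47 - M)**2 (P(M) = ((18 - M) + 29)**2 = (47 - M)**2)
sqrt(l - 2101425)/P(2259) = sqrt(516733 - 2101425)/((-47 + 2259)**2) = sqrt(-1584692)/(2212**2) = (2*I*sqrt(396173))/4892944 = (2*I*sqrt(396173))*(1/4892944) = I*sqrt(396173)/2446472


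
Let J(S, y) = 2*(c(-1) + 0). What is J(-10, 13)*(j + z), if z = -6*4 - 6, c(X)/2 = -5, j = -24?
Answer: 1080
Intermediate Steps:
c(X) = -10 (c(X) = 2*(-5) = -10)
J(S, y) = -20 (J(S, y) = 2*(-10 + 0) = 2*(-10) = -20)
z = -30 (z = -24 - 6 = -30)
J(-10, 13)*(j + z) = -20*(-24 - 30) = -20*(-54) = 1080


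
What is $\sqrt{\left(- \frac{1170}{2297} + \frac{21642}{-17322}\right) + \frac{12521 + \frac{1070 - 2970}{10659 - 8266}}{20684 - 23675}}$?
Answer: $\frac{i \sqrt{1488066088419022095062288822}}{15821426426419} \approx 2.4382 i$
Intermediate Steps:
$\sqrt{\left(- \frac{1170}{2297} + \frac{21642}{-17322}\right) + \frac{12521 + \frac{1070 - 2970}{10659 - 8266}}{20684 - 23675}} = \sqrt{\left(\left(-1170\right) \frac{1}{2297} + 21642 \left(- \frac{1}{17322}\right)\right) + \frac{12521 - \frac{1900}{2393}}{-2991}} = \sqrt{\left(- \frac{1170}{2297} - \frac{3607}{2887}\right) + \left(12521 - \frac{1900}{2393}\right) \left(- \frac{1}{2991}\right)} = \sqrt{- \frac{11663069}{6631439} + \left(12521 - \frac{1900}{2393}\right) \left(- \frac{1}{2991}\right)} = \sqrt{- \frac{11663069}{6631439} + \frac{29960853}{2393} \left(- \frac{1}{2991}\right)} = \sqrt{- \frac{11663069}{6631439} - \frac{9986951}{2385821}} = \sqrt{- \frac{94053851297138}{15821426426419}} = \frac{i \sqrt{1488066088419022095062288822}}{15821426426419}$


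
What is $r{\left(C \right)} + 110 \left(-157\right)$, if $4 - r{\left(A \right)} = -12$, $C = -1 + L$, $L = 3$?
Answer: $-17254$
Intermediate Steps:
$C = 2$ ($C = -1 + 3 = 2$)
$r{\left(A \right)} = 16$ ($r{\left(A \right)} = 4 - -12 = 4 + 12 = 16$)
$r{\left(C \right)} + 110 \left(-157\right) = 16 + 110 \left(-157\right) = 16 - 17270 = -17254$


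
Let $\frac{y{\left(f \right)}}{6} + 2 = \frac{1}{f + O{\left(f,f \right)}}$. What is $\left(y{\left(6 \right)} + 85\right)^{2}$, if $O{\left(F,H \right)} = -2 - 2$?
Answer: $5776$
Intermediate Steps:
$O{\left(F,H \right)} = -4$ ($O{\left(F,H \right)} = -2 - 2 = -4$)
$y{\left(f \right)} = -12 + \frac{6}{-4 + f}$ ($y{\left(f \right)} = -12 + \frac{6}{f - 4} = -12 + \frac{6}{-4 + f}$)
$\left(y{\left(6 \right)} + 85\right)^{2} = \left(\frac{6 \left(9 - 12\right)}{-4 + 6} + 85\right)^{2} = \left(\frac{6 \left(9 - 12\right)}{2} + 85\right)^{2} = \left(6 \cdot \frac{1}{2} \left(-3\right) + 85\right)^{2} = \left(-9 + 85\right)^{2} = 76^{2} = 5776$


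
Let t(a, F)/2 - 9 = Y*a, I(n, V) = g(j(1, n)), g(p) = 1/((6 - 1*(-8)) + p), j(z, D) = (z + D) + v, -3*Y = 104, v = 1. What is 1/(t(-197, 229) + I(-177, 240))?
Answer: 483/6605827 ≈ 7.3117e-5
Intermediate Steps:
Y = -104/3 (Y = -⅓*104 = -104/3 ≈ -34.667)
j(z, D) = 1 + D + z (j(z, D) = (z + D) + 1 = (D + z) + 1 = 1 + D + z)
g(p) = 1/(14 + p) (g(p) = 1/((6 + 8) + p) = 1/(14 + p))
I(n, V) = 1/(16 + n) (I(n, V) = 1/(14 + (1 + n + 1)) = 1/(14 + (2 + n)) = 1/(16 + n))
t(a, F) = 18 - 208*a/3 (t(a, F) = 18 + 2*(-104*a/3) = 18 - 208*a/3)
1/(t(-197, 229) + I(-177, 240)) = 1/((18 - 208/3*(-197)) + 1/(16 - 177)) = 1/((18 + 40976/3) + 1/(-161)) = 1/(41030/3 - 1/161) = 1/(6605827/483) = 483/6605827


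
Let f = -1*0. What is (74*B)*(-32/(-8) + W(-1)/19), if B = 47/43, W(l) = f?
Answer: 13912/43 ≈ 323.53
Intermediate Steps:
f = 0
W(l) = 0
B = 47/43 (B = 47*(1/43) = 47/43 ≈ 1.0930)
(74*B)*(-32/(-8) + W(-1)/19) = (74*(47/43))*(-32/(-8) + 0/19) = 3478*(-32*(-⅛) + 0*(1/19))/43 = 3478*(4 + 0)/43 = (3478/43)*4 = 13912/43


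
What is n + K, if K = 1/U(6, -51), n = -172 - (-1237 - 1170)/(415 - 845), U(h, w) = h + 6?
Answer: -457987/2580 ≈ -177.51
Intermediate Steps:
U(h, w) = 6 + h
n = -76367/430 (n = -172 - (-2407)/(-430) = -172 - (-2407)*(-1)/430 = -172 - 1*2407/430 = -172 - 2407/430 = -76367/430 ≈ -177.60)
K = 1/12 (K = 1/(6 + 6) = 1/12 ≈ 0.083333)
n + K = -76367/430 + 1/12 = -457987/2580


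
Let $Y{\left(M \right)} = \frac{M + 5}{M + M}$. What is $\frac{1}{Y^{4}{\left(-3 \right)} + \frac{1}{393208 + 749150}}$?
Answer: $\frac{30843666}{380813} \approx 80.994$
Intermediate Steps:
$Y{\left(M \right)} = \frac{5 + M}{2 M}$
$\frac{1}{Y^{4}{\left(-3 \right)} + \frac{1}{393208 + 749150}} = \frac{1}{\left(\frac{5 - 3}{2 \left(-3\right)}\right)^{4} + \frac{1}{393208 + 749150}} = \frac{1}{\left(\frac{1}{2} \left(- \frac{1}{3}\right) 2\right)^{4} + \frac{1}{1142358}} = \frac{1}{\left(- \frac{1}{3}\right)^{4} + \frac{1}{1142358}} = \frac{1}{\frac{1}{81} + \frac{1}{1142358}} = \frac{1}{\frac{380813}{30843666}} = \frac{30843666}{380813}$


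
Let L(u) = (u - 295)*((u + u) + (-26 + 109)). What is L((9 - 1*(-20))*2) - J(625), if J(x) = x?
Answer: -47788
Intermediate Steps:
L(u) = (-295 + u)*(83 + 2*u) (L(u) = (-295 + u)*(2*u + 83) = (-295 + u)*(83 + 2*u))
L((9 - 1*(-20))*2) - J(625) = (-24485 - 507*(9 - 1*(-20))*2 + 2*((9 - 1*(-20))*2)**2) - 1*625 = (-24485 - 507*(9 + 20)*2 + 2*((9 + 20)*2)**2) - 625 = (-24485 - 14703*2 + 2*(29*2)**2) - 625 = (-24485 - 507*58 + 2*58**2) - 625 = (-24485 - 29406 + 2*3364) - 625 = (-24485 - 29406 + 6728) - 625 = -47163 - 625 = -47788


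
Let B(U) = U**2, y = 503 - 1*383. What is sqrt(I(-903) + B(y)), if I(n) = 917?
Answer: 17*sqrt(53) ≈ 123.76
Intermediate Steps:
y = 120 (y = 503 - 383 = 120)
sqrt(I(-903) + B(y)) = sqrt(917 + 120**2) = sqrt(917 + 14400) = sqrt(15317) = 17*sqrt(53)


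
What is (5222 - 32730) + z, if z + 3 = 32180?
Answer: 4669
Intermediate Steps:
z = 32177 (z = -3 + 32180 = 32177)
(5222 - 32730) + z = (5222 - 32730) + 32177 = -27508 + 32177 = 4669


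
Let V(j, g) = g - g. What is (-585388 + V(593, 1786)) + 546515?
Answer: -38873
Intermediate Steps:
V(j, g) = 0
(-585388 + V(593, 1786)) + 546515 = (-585388 + 0) + 546515 = -585388 + 546515 = -38873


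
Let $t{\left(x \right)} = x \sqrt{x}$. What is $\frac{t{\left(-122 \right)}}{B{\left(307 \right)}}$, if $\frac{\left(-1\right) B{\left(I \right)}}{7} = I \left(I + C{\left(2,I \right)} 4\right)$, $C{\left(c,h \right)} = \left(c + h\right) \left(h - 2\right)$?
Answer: $\frac{122 i \sqrt{122}}{810789763} \approx 1.662 \cdot 10^{-6} i$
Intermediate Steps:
$t{\left(x \right)} = x^{\frac{3}{2}}$
$C{\left(c,h \right)} = \left(-2 + h\right) \left(c + h\right)$ ($C{\left(c,h \right)} = \left(c + h\right) \left(-2 + h\right) = \left(-2 + h\right) \left(c + h\right)$)
$B{\left(I \right)} = - 7 I \left(-16 + I + 4 I^{2}\right)$ ($B{\left(I \right)} = - 7 I \left(I + \left(I^{2} - 4 - 2 I + 2 I\right) 4\right) = - 7 I \left(I + \left(-4 + I^{2}\right) 4\right) = - 7 I \left(I + \left(-16 + 4 I^{2}\right)\right) = - 7 I \left(-16 + I + 4 I^{2}\right)$)
$\frac{t{\left(-122 \right)}}{B{\left(307 \right)}} = \frac{\left(-122\right)^{\frac{3}{2}}}{7 \cdot 307 \left(16 - 307 - 4 \cdot 307^{2}\right)} = \frac{\left(-122\right) i \sqrt{122}}{7 \cdot 307 \left(16 - 307 - 376996\right)} = \frac{\left(-122\right) i \sqrt{122}}{7 \cdot 307 \left(-377287\right)} = \frac{\left(-122\right) i \sqrt{122}}{-810789763} = - 122 i \sqrt{122} \left(- \frac{1}{810789763}\right) = \frac{122 i \sqrt{122}}{810789763}$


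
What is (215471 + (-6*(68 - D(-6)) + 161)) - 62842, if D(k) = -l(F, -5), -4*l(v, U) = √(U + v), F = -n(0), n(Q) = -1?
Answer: 152382 + 3*I ≈ 1.5238e+5 + 3.0*I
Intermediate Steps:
F = 1 (F = -1*(-1) = 1)
l(v, U) = -√(U + v)/4
D(k) = I/2 (D(k) = -(-1)*√(-5 + 1)/4 = -(-1)*√(-4)/4 = -(-1)*2*I/4 = -(-1)*I/2 = I/2)
(215471 + (-6*(68 - D(-6)) + 161)) - 62842 = (215471 + (-6*(68 - I/2) + 161)) - 62842 = (215471 + ((-408 + 3*I) + 161)) - 62842 = (215471 + (-247 + 3*I)) - 62842 = (215224 + 3*I) - 62842 = 152382 + 3*I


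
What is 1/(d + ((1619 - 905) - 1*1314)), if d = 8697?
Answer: 1/8097 ≈ 0.00012350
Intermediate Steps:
1/(d + ((1619 - 905) - 1*1314)) = 1/(8697 + ((1619 - 905) - 1*1314)) = 1/(8697 + (714 - 1314)) = 1/(8697 - 600) = 1/8097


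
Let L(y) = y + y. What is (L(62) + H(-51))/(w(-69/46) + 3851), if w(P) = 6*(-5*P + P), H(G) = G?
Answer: 73/3887 ≈ 0.018781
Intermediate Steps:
L(y) = 2*y
w(P) = -24*P (w(P) = 6*(-4*P) = -24*P)
(L(62) + H(-51))/(w(-69/46) + 3851) = (2*62 - 51)/(-(-1656)/46 + 3851) = (124 - 51)/(-(-1656)/46 + 3851) = 73/(-24*(-3/2) + 3851) = 73/(36 + 3851) = 73/3887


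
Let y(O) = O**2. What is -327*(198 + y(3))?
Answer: -67689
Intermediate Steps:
-327*(198 + y(3)) = -327*(198 + 3**2) = -327*(198 + 9) = -327*207 = -67689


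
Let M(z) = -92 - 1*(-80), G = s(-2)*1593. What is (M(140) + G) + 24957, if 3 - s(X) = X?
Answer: 32910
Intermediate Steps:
s(X) = 3 - X
G = 7965 (G = (3 - 1*(-2))*1593 = (3 + 2)*1593 = 5*1593 = 7965)
M(z) = -12 (M(z) = -92 + 80 = -12)
(M(140) + G) + 24957 = (-12 + 7965) + 24957 = 7953 + 24957 = 32910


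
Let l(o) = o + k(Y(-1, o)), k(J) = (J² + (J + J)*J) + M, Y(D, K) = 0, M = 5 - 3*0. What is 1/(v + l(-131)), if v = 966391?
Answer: 1/966265 ≈ 1.0349e-6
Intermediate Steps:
M = 5 (M = 5 + 0 = 5)
k(J) = 5 + 3*J² (k(J) = (J² + (J + J)*J) + 5 = (J² + (2*J)*J) + 5 = (J² + 2*J²) + 5 = 3*J² + 5 = 5 + 3*J²)
l(o) = 5 + o (l(o) = o + (5 + 3*0²) = o + (5 + 3*0) = o + (5 + 0) = o + 5 = 5 + o)
1/(v + l(-131)) = 1/(966391 + (5 - 131)) = 1/(966391 - 126) = 1/966265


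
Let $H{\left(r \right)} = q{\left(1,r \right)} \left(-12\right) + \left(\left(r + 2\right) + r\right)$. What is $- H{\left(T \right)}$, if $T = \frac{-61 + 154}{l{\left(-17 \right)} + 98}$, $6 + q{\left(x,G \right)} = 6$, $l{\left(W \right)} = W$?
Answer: $- \frac{116}{27} \approx -4.2963$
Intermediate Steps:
$q{\left(x,G \right)} = 0$ ($q{\left(x,G \right)} = -6 + 6 = 0$)
$T = \frac{31}{27}$ ($T = \frac{-61 + 154}{-17 + 98} = \frac{93}{81} = 93 \cdot \frac{1}{81} = \frac{31}{27} \approx 1.1481$)
$H{\left(r \right)} = 2 + 2 r$ ($H{\left(r \right)} = 0 \left(-12\right) + \left(\left(r + 2\right) + r\right) = 0 + \left(\left(2 + r\right) + r\right) = 0 + \left(2 + 2 r\right) = 2 + 2 r$)
$- H{\left(T \right)} = - (2 + 2 \cdot \frac{31}{27}) = - (2 + \frac{62}{27}) = \left(-1\right) \frac{116}{27} = - \frac{116}{27}$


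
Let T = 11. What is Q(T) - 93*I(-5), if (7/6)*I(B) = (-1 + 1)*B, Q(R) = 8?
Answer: 8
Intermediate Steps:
I(B) = 0 (I(B) = 6*((-1 + 1)*B)/7 = 6*(0*B)/7 = (6/7)*0 = 0)
Q(T) - 93*I(-5) = 8 - 93*0 = 8 + 0 = 8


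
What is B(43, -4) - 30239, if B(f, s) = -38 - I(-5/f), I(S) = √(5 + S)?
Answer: -30277 - √9030/43 ≈ -30279.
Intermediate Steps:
B(f, s) = -38 - √(5 - 5/f)
B(43, -4) - 30239 = (-38 - √5*√((-1 + 43)/43)) - 30239 = (-38 - √5*√((1/43)*42)) - 30239 = (-38 - √5*√(42/43)) - 30239 = (-38 - √5*√1806/43) - 30239 = (-38 - √9030/43) - 30239 = -30277 - √9030/43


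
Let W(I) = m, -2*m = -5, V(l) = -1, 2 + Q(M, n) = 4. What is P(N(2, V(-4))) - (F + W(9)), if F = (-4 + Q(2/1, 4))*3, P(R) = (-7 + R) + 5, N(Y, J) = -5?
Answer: -7/2 ≈ -3.5000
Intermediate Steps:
Q(M, n) = 2 (Q(M, n) = -2 + 4 = 2)
m = 5/2 (m = -1/2*(-5) = 5/2 ≈ 2.5000)
W(I) = 5/2
P(R) = -2 + R
F = -6 (F = (-4 + 2)*3 = -2*3 = -6)
P(N(2, V(-4))) - (F + W(9)) = (-2 - 5) - (-6 + 5/2) = -7 - 1*(-7/2) = -7 + 7/2 = -7/2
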